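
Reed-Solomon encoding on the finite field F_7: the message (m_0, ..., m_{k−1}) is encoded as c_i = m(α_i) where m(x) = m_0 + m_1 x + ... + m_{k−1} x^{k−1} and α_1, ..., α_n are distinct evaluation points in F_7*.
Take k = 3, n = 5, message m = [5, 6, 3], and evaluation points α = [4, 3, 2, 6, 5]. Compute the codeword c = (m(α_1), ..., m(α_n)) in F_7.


c = [0, 1, 1, 2, 5]

Message polynomial: m(x) = 5 + 6·x + 3·x^2 (mod 7).
For each evaluation point α_i, compute m(α_i) mod 7:
  α_1 = 4: Horner steps 3 → 4 → 0, so m(4) = 0.
  α_2 = 3: Horner steps 3 → 1 → 1, so m(3) = 1.
  α_3 = 2: Horner steps 3 → 5 → 1, so m(2) = 1.
  α_4 = 6: Horner steps 3 → 3 → 2, so m(6) = 2.
  α_5 = 5: Horner steps 3 → 0 → 5, so m(5) = 5.
Codeword c = [0, 1, 1, 2, 5] ∈ F_7^5.


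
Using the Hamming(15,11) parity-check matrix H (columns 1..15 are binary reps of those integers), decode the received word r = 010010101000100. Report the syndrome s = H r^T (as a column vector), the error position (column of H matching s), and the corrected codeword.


s = (0, 1, 0, 0)^T, error position = 4, corrected codeword c = 010110101000100

Compute s = H r^T mod 2 one row at a time:
  s_1 = 0 + 1 + 0 + 0 + 0 + 1 + 0 + 0 = 2 ≡ 0 (mod 2).
  s_2 = 0 + 1 + 0 + 1 + 0 + 1 + 0 + 0 = 3 ≡ 1 (mod 2).
  s_3 = 1 + 0 + 0 + 1 + 0 + 0 + 0 + 0 = 2 ≡ 0 (mod 2).
  s_4 = 0 + 0 + 1 + 1 + 1 + 0 + 1 + 0 = 4 ≡ 0 (mod 2).
s = (0, 1, 0, 0)^T — this equals column 4 of H (binary 0100), so error is at position 4.
Correct: flip bit 4 of r = 010010101000100 to get c = 010110101000100.


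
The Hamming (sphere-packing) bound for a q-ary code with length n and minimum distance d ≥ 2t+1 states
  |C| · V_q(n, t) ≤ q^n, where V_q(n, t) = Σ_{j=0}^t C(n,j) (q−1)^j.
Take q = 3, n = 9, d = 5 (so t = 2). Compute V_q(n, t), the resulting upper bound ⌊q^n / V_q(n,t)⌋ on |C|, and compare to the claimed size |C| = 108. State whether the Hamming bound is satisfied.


V_q(n, t) = 163, q^n = 19683, Hamming bound = 120, |C| = 108 ≤ bound (satisfied).

Step 1: Compute V_q(n, t) = Σ_{j=0}^2 C(n, j) (q−1)^j.
  j = 0: C(9,0)·(2)^0 = 1·1 = 1.
  j = 1: C(9,1)·(2)^1 = 9·2 = 18.
  j = 2: C(9,2)·(2)^2 = 36·4 = 144.
  V_q(n, t) = 1 + 18 + 144 = 163.
Step 2: q^n = 3^9 = 19683.
Step 3: Hamming bound ⌊q^n / V_q(n,t)⌋ = ⌊19683/163⌋ = 120.
Step 4: Compare |C| = 108 to 120: satisfied.
The claimed |C| lies below the Hamming bound.


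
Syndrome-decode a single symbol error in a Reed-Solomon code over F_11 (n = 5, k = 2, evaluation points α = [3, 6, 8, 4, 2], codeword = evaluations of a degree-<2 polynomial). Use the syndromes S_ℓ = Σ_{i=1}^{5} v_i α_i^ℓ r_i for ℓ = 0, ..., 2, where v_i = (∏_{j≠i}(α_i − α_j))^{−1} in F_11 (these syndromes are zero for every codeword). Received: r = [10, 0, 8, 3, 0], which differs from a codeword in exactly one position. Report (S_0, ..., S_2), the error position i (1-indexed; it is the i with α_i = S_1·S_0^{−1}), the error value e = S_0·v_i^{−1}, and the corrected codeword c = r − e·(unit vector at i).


S = (4, 8, 5), error at position 5, error magnitude e = 5, c = [10, 0, 8, 3, 6].

Step 1: column multipliers v_i = (∏_{j≠i}(α_i − α_j))^{−1} mod 11.
  i = 1 (α = 3): (3−6)(3−8)(3−4)(3−2) = (−3)·(−5)·(−1)·1 = −15 ≡ 7, so v_1 = 7^{−1} = 8 (mod 11).
  i = 2 (α = 6): (6−3)(6−8)(6−4)(6−2) = 3·(−2)·2·4 = −48 ≡ 7, so v_2 = 7^{−1} = 8 (mod 11).
  i = 3 (α = 8): (8−3)(8−6)(8−4)(8−2) = 5·2·4·6 = 240 ≡ 9, so v_3 = 9^{−1} = 5 (mod 11).
  i = 4 (α = 4): (4−3)(4−6)(4−8)(4−2) = 1·(−2)·(−4)·2 = 16 ≡ 5, so v_4 = 5^{−1} = 9 (mod 11).
  i = 5 (α = 2): (2−3)(2−6)(2−8)(2−4) = (−1)·(−4)·(−6)·(−2) = 48 ≡ 4, so v_5 = 4^{−1} = 3 (mod 11).
  v = [8, 8, 5, 9, 3].
Step 2: syndromes of r = [10, 0, 8, 3, 0] (all sums mod 11).
  S_0 = Σ v_i r_i = 8·10 + 8·0 + 5·8 + 9·3 + 3·0 = 147 ≡ 4.
  S_1 = Σ v_i α_i r_i = 8·3·10 + 8·6·0 + 5·8·8 + 9·4·3 + 3·2·0 = 668 ≡ 8.
  α_i^2 mod 11 = [9, 3, 9, 5, 4].
  S_2 = Σ v_i α_i^2 r_i = 8·9·10 + 8·3·0 + 5·9·8 + 9·5·3 + 3·4·0 = 1215 ≡ 5.
  S = (4, 8, 5) ≠ 0, so r is not a codeword (an error is present).
Step 3: locate the error. For a single error e at position i, S_ℓ = v_i·e·α_i^ℓ, so α_err = S_1/S_0.
  S_0^{−1} = 4^{−1} = 3 (mod 11), so α_err = 8·3 = 24 ≡ 2 = α_5. Error position i = 5.
  Consistency check: S_2/S_1 = 5·7 = 35 ≡ 2 = α_err ✓ (single-error assumption holds).
Step 4: error magnitude e = S_0/v_5 = S_0·∏_{j≠5}(α_5 − α_j) = 4·4 = 16 ≡ 5 (mod 11).
Step 5: correct position 5: c_5 = r_5 − e = 0 − 5 ≡ 6 (mod 11). Hence c = [10, 0, 8, 3, 6].
  Check: interpolating c through the α_i gives m(x) = 9 + 4·x (degree < 2) with m(α_i) = c_i for every i, so c is indeed a codeword.


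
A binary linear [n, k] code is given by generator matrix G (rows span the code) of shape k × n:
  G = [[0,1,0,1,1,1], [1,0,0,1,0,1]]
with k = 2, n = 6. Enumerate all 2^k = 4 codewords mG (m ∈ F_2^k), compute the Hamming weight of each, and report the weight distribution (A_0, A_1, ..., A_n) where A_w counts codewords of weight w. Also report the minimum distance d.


Weight distribution: A_0 = 1, A_3 = 2, A_4 = 1. Minimum distance d = 3.

Enumerate all 2^2 = 4 messages m ∈ F_2^2.
For each, compute codeword c = mG in F_2^6, then tally its weight.
  m = 00 → c = 000000, weight = 0.
  m = 10 → c = 010111, weight = 4.
  m = 01 → c = 100101, weight = 3.
  m = 11 → c = 110010, weight = 3.
Tally weights:
  weight 0: 1 codewords.
  weight 3: 2 codewords.
  weight 4: 1 codewords.
Minimum distance d = smallest w > 0 with A_w > 0 = 3.
Sanity: Σ A_w = 4 = 2^2 = 4 ✓.


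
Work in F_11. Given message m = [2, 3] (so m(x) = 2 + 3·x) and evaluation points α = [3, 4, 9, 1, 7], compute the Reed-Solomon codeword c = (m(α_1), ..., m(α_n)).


c = [0, 3, 7, 5, 1]

Message polynomial: m(x) = 2 + 3·x (mod 11).
For each evaluation point α_i, compute m(α_i) mod 11:
  α_1 = 3: Horner steps 3 → 0, so m(3) = 0.
  α_2 = 4: Horner steps 3 → 3, so m(4) = 3.
  α_3 = 9: Horner steps 3 → 7, so m(9) = 7.
  α_4 = 1: Horner steps 3 → 5, so m(1) = 5.
  α_5 = 7: Horner steps 3 → 1, so m(7) = 1.
Codeword c = [0, 3, 7, 5, 1] ∈ F_11^5.


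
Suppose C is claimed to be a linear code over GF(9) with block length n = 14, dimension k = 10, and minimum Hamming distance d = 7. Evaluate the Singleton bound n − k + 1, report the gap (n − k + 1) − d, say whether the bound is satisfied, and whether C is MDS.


Singleton RHS = n − k + 1 = 5, slack = -2, bound violated (no such code; not MDS).

Singleton bound: d ≤ n − k + 1.
Here n = 14, k = 10, so n − k + 1 = 5.
Given d = 7, check d ≤ 5: NO.
Slack = (n − k + 1) − d = -2.
The slack is negative: d = 7 exceeds n − k + 1 = 5 by 2, so the Singleton bound is violated and no linear [14, 10, 7]_9 code can exist. In particular it is not MDS (MDS requires d = n − k + 1 exactly).
Description: the claimed parameters are [14, 10, 7]_9; such a code would be impossible (violates the Singleton bound).


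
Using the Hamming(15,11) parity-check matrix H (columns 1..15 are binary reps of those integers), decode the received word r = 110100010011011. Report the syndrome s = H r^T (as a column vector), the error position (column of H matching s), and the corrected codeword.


s = (1, 0, 0, 1)^T, error position = 9, corrected codeword c = 110100011011011

Compute s = H r^T mod 2 one row at a time:
  s_1 = 1 + 0 + 0 + 1 + 1 + 0 + 1 + 1 = 5 ≡ 1 (mod 2).
  s_2 = 1 + 0 + 0 + 0 + 1 + 0 + 1 + 1 = 4 ≡ 0 (mod 2).
  s_3 = 1 + 0 + 0 + 0 + 0 + 1 + 1 + 1 = 4 ≡ 0 (mod 2).
  s_4 = 1 + 0 + 0 + 0 + 0 + 1 + 0 + 1 = 3 ≡ 1 (mod 2).
s = (1, 0, 0, 1)^T — this equals column 9 of H (binary 1001), so error is at position 9.
Correct: flip bit 9 of r = 110100010011011 to get c = 110100011011011.


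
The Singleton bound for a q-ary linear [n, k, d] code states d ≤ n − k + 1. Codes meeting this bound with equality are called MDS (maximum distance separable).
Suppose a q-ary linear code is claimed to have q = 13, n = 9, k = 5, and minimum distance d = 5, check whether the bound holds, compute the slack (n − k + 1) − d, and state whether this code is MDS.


Singleton RHS = n − k + 1 = 5, slack = 0, bound satisfied, MDS.

Singleton bound: d ≤ n − k + 1.
Here n = 9, k = 5, so n − k + 1 = 5.
Given d = 5, check d ≤ 5: YES.
Slack = (n − k + 1) − d = 0.
The code is MDS (slack = 0).
Description: the claimed parameters are [9, 5, 5]_13; such a code would be MDS (meets Singleton bound).


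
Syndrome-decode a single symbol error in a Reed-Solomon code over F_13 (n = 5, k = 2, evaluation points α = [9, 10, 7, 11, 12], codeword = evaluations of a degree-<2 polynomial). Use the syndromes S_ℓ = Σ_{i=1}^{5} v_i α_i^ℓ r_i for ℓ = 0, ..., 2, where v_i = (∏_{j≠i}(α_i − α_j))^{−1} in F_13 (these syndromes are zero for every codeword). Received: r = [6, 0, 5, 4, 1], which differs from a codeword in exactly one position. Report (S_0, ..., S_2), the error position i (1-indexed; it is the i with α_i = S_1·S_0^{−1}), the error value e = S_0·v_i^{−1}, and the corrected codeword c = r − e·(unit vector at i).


S = (2, 9, 8), error at position 4, error magnitude e = 10, c = [6, 0, 5, 7, 1].

Step 1: column multipliers v_i = (∏_{j≠i}(α_i − α_j))^{−1} mod 13.
  i = 1 (α = 9): (9−10)(9−7)(9−11)(9−12) = (−1)·2·(−2)·(−3) = −12 ≡ 1, so v_1 = 1^{−1} = 1 (mod 13).
  i = 2 (α = 10): (10−9)(10−7)(10−11)(10−12) = 1·3·(−1)·(−2) = 6 ≡ 6, so v_2 = 6^{−1} = 11 (mod 13).
  i = 3 (α = 7): (7−9)(7−10)(7−11)(7−12) = (−2)·(−3)·(−4)·(−5) = 120 ≡ 3, so v_3 = 3^{−1} = 9 (mod 13).
  i = 4 (α = 11): (11−9)(11−10)(11−7)(11−12) = 2·1·4·(−1) = −8 ≡ 5, so v_4 = 5^{−1} = 8 (mod 13).
  i = 5 (α = 12): (12−9)(12−10)(12−7)(12−11) = 3·2·5·1 = 30 ≡ 4, so v_5 = 4^{−1} = 10 (mod 13).
  v = [1, 11, 9, 8, 10].
Step 2: syndromes of r = [6, 0, 5, 4, 1] (all sums mod 13).
  S_0 = Σ v_i r_i = 1·6 + 11·0 + 9·5 + 8·4 + 10·1 = 93 ≡ 2.
  S_1 = Σ v_i α_i r_i = 1·9·6 + 11·10·0 + 9·7·5 + 8·11·4 + 10·12·1 = 841 ≡ 9.
  α_i^2 mod 13 = [3, 9, 10, 4, 1].
  S_2 = Σ v_i α_i^2 r_i = 1·3·6 + 11·9·0 + 9·10·5 + 8·4·4 + 10·1·1 = 606 ≡ 8.
  S = (2, 9, 8) ≠ 0, so r is not a codeword (an error is present).
Step 3: locate the error. For a single error e at position i, S_ℓ = v_i·e·α_i^ℓ, so α_err = S_1/S_0.
  S_0^{−1} = 2^{−1} = 7 (mod 13), so α_err = 9·7 = 63 ≡ 11 = α_4. Error position i = 4.
  Consistency check: S_2/S_1 = 8·3 = 24 ≡ 11 = α_err ✓ (single-error assumption holds).
Step 4: error magnitude e = S_0/v_4 = S_0·∏_{j≠4}(α_4 − α_j) = 2·5 = 10 ≡ 10 (mod 13).
Step 5: correct position 4: c_4 = r_4 − e = 4 − 10 ≡ 7 (mod 13). Hence c = [6, 0, 5, 7, 1].
  Check: interpolating c through the α_i gives m(x) = 8 + 7·x (degree < 2) with m(α_i) = c_i for every i, so c is indeed a codeword.


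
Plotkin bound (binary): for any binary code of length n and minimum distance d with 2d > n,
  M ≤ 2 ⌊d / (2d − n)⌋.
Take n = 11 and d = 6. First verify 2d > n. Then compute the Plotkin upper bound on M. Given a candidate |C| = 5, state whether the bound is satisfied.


Plotkin bound M ≤ 12; given |C| = 5 ≤ bound (satisfied).

Check applicability: 2d = 12, n = 11.
2d − n = 1 > 0, so Plotkin applies.
Compute d/(2d−n) = 6/1 ≈ 6.0000.
⌊d/(2d−n)⌋ = 6.
Plotkin bound: M ≤ 2·6 = 12.
Given |C| = 5, check: satisfied.
This |C| is below the Plotkin bound.


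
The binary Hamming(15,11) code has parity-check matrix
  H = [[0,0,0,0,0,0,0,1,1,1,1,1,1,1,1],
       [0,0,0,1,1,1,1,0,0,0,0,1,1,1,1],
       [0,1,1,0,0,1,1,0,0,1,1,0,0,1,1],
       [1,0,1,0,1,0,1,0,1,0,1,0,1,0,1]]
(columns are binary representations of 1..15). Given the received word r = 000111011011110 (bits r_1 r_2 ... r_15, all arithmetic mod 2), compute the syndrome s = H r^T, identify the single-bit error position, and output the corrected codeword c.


s = (0, 0, 1, 0)^T, error position = 2, corrected codeword c = 010111011011110

Compute s = H r^T mod 2 one row at a time:
  s_1 = 1 + 1 + 0 + 1 + 1 + 1 + 1 + 0 = 6 ≡ 0 (mod 2).
  s_2 = 1 + 1 + 1 + 0 + 1 + 1 + 1 + 0 = 6 ≡ 0 (mod 2).
  s_3 = 0 + 0 + 1 + 0 + 0 + 1 + 1 + 0 = 3 ≡ 1 (mod 2).
  s_4 = 0 + 0 + 1 + 0 + 1 + 1 + 1 + 0 = 4 ≡ 0 (mod 2).
s = (0, 0, 1, 0)^T — this equals column 2 of H (binary 0010), so error is at position 2.
Correct: flip bit 2 of r = 000111011011110 to get c = 010111011011110.


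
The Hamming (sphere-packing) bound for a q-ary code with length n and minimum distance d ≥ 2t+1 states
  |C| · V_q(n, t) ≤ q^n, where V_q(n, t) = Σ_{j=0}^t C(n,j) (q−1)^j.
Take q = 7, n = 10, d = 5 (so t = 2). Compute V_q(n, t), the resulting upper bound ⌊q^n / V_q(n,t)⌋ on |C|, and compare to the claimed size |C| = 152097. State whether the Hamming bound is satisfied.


V_q(n, t) = 1681, q^n = 282475249, Hamming bound = 168040, |C| = 152097 ≤ bound (satisfied).

Step 1: Compute V_q(n, t) = Σ_{j=0}^2 C(n, j) (q−1)^j.
  j = 0: C(10,0)·(6)^0 = 1·1 = 1.
  j = 1: C(10,1)·(6)^1 = 10·6 = 60.
  j = 2: C(10,2)·(6)^2 = 45·36 = 1620.
  V_q(n, t) = 1 + 60 + 1620 = 1681.
Step 2: q^n = 7^10 = 282475249.
Step 3: Hamming bound ⌊q^n / V_q(n,t)⌋ = ⌊282475249/1681⌋ = 168040.
Step 4: Compare |C| = 152097 to 168040: satisfied.
The claimed |C| lies below the Hamming bound.


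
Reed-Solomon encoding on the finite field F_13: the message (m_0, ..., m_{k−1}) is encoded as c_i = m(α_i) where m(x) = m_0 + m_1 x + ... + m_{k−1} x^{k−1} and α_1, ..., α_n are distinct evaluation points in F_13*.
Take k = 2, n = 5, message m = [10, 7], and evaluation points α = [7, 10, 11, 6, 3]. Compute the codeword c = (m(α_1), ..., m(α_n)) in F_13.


c = [7, 2, 9, 0, 5]

Message polynomial: m(x) = 10 + 7·x (mod 13).
For each evaluation point α_i, compute m(α_i) mod 13:
  α_1 = 7: Horner steps 7 → 7, so m(7) = 7.
  α_2 = 10: Horner steps 7 → 2, so m(10) = 2.
  α_3 = 11: Horner steps 7 → 9, so m(11) = 9.
  α_4 = 6: Horner steps 7 → 0, so m(6) = 0.
  α_5 = 3: Horner steps 7 → 5, so m(3) = 5.
Codeword c = [7, 2, 9, 0, 5] ∈ F_13^5.


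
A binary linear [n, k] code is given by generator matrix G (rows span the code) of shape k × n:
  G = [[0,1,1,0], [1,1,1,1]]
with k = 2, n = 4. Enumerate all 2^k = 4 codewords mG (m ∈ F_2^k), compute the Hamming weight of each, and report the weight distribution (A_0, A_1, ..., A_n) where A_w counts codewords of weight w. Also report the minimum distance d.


Weight distribution: A_0 = 1, A_2 = 2, A_4 = 1. Minimum distance d = 2.

Enumerate all 2^2 = 4 messages m ∈ F_2^2.
For each, compute codeword c = mG in F_2^4, then tally its weight.
  m = 00 → c = 0000, weight = 0.
  m = 10 → c = 0110, weight = 2.
  m = 01 → c = 1111, weight = 4.
  m = 11 → c = 1001, weight = 2.
Tally weights:
  weight 0: 1 codewords.
  weight 2: 2 codewords.
  weight 4: 1 codewords.
Minimum distance d = smallest w > 0 with A_w > 0 = 2.
Sanity: Σ A_w = 4 = 2^2 = 4 ✓.


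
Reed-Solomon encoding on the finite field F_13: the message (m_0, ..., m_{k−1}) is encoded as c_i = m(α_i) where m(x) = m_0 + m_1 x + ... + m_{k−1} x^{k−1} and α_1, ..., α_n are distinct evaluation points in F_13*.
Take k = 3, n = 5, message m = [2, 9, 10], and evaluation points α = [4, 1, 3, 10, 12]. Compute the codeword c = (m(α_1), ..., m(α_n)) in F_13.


c = [3, 8, 2, 0, 3]

Message polynomial: m(x) = 2 + 9·x + 10·x^2 (mod 13).
For each evaluation point α_i, compute m(α_i) mod 13:
  α_1 = 4: Horner steps 10 → 10 → 3, so m(4) = 3.
  α_2 = 1: Horner steps 10 → 6 → 8, so m(1) = 8.
  α_3 = 3: Horner steps 10 → 0 → 2, so m(3) = 2.
  α_4 = 10: Horner steps 10 → 5 → 0, so m(10) = 0.
  α_5 = 12: Horner steps 10 → 12 → 3, so m(12) = 3.
Codeword c = [3, 8, 2, 0, 3] ∈ F_13^5.


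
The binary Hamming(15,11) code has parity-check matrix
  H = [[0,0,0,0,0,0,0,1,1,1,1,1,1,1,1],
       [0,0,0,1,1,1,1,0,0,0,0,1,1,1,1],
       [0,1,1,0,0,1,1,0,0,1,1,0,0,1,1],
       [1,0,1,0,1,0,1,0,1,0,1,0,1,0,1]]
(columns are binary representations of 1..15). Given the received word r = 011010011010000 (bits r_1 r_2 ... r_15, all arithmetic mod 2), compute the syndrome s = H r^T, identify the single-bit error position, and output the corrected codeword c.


s = (1, 1, 1, 0)^T, error position = 14, corrected codeword c = 011010011010010

Compute s = H r^T mod 2 one row at a time:
  s_1 = 1 + 1 + 0 + 1 + 0 + 0 + 0 + 0 = 3 ≡ 1 (mod 2).
  s_2 = 0 + 1 + 0 + 0 + 0 + 0 + 0 + 0 = 1 ≡ 1 (mod 2).
  s_3 = 1 + 1 + 0 + 0 + 0 + 1 + 0 + 0 = 3 ≡ 1 (mod 2).
  s_4 = 0 + 1 + 1 + 0 + 1 + 1 + 0 + 0 = 4 ≡ 0 (mod 2).
s = (1, 1, 1, 0)^T — this equals column 14 of H (binary 1110), so error is at position 14.
Correct: flip bit 14 of r = 011010011010000 to get c = 011010011010010.


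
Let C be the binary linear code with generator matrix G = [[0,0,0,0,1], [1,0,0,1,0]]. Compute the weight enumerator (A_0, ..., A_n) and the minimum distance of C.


Weight distribution: A_0 = 1, A_1 = 1, A_2 = 1, A_3 = 1. Minimum distance d = 1.

Enumerate all 2^2 = 4 messages m ∈ F_2^2.
For each, compute codeword c = mG in F_2^5, then tally its weight.
  m = 00 → c = 00000, weight = 0.
  m = 10 → c = 00001, weight = 1.
  m = 01 → c = 10010, weight = 2.
  m = 11 → c = 10011, weight = 3.
Tally weights:
  weight 0: 1 codewords.
  weight 1: 1 codewords.
  weight 2: 1 codewords.
  weight 3: 1 codewords.
Minimum distance d = smallest w > 0 with A_w > 0 = 1.
Sanity: Σ A_w = 4 = 2^2 = 4 ✓.


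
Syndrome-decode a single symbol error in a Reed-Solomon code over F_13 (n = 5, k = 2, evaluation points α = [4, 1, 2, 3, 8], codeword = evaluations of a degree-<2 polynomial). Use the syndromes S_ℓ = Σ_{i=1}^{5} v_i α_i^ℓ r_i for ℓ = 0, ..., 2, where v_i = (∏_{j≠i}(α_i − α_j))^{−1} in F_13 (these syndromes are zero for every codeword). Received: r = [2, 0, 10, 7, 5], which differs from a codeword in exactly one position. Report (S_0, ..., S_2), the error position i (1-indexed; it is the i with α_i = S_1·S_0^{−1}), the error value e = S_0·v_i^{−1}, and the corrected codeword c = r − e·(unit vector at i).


S = (12, 9, 10), error at position 1, error magnitude e = 11, c = [4, 0, 10, 7, 5].

Step 1: column multipliers v_i = (∏_{j≠i}(α_i − α_j))^{−1} mod 13.
  i = 1 (α = 4): (4−1)(4−2)(4−3)(4−8) = 3·2·1·(−4) = −24 ≡ 2, so v_1 = 2^{−1} = 7 (mod 13).
  i = 2 (α = 1): (1−4)(1−2)(1−3)(1−8) = (−3)·(−1)·(−2)·(−7) = 42 ≡ 3, so v_2 = 3^{−1} = 9 (mod 13).
  i = 3 (α = 2): (2−4)(2−1)(2−3)(2−8) = (−2)·1·(−1)·(−6) = −12 ≡ 1, so v_3 = 1^{−1} = 1 (mod 13).
  i = 4 (α = 3): (3−4)(3−1)(3−2)(3−8) = (−1)·2·1·(−5) = 10 ≡ 10, so v_4 = 10^{−1} = 4 (mod 13).
  i = 5 (α = 8): (8−4)(8−1)(8−2)(8−3) = 4·7·6·5 = 840 ≡ 8, so v_5 = 8^{−1} = 5 (mod 13).
  v = [7, 9, 1, 4, 5].
Step 2: syndromes of r = [2, 0, 10, 7, 5] (all sums mod 13).
  S_0 = Σ v_i r_i = 7·2 + 9·0 + 1·10 + 4·7 + 5·5 = 77 ≡ 12.
  S_1 = Σ v_i α_i r_i = 7·4·2 + 9·1·0 + 1·2·10 + 4·3·7 + 5·8·5 = 360 ≡ 9.
  α_i^2 mod 13 = [3, 1, 4, 9, 12].
  S_2 = Σ v_i α_i^2 r_i = 7·3·2 + 9·1·0 + 1·4·10 + 4·9·7 + 5·12·5 = 634 ≡ 10.
  S = (12, 9, 10) ≠ 0, so r is not a codeword (an error is present).
Step 3: locate the error. For a single error e at position i, S_ℓ = v_i·e·α_i^ℓ, so α_err = S_1/S_0.
  S_0^{−1} = 12^{−1} = 12 (mod 13), so α_err = 9·12 = 108 ≡ 4 = α_1. Error position i = 1.
  Consistency check: S_2/S_1 = 10·3 = 30 ≡ 4 = α_err ✓ (single-error assumption holds).
Step 4: error magnitude e = S_0/v_1 = S_0·∏_{j≠1}(α_1 − α_j) = 12·2 = 24 ≡ 11 (mod 13).
Step 5: correct position 1: c_1 = r_1 − e = 2 − 11 ≡ 4 (mod 13). Hence c = [4, 0, 10, 7, 5].
  Check: interpolating c through the α_i gives m(x) = 3 + 10·x (degree < 2) with m(α_i) = c_i for every i, so c is indeed a codeword.


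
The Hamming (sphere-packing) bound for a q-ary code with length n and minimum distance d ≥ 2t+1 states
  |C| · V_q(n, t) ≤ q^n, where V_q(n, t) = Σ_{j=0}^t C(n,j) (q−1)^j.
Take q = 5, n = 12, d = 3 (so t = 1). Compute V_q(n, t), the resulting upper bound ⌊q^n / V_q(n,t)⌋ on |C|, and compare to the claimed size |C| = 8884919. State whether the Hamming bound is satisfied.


V_q(n, t) = 49, q^n = 244140625, Hamming bound = 4982461, |C| = 8884919 > bound (violated).

Step 1: Compute V_q(n, t) = Σ_{j=0}^1 C(n, j) (q−1)^j.
  j = 0: C(12,0)·(4)^0 = 1·1 = 1.
  j = 1: C(12,1)·(4)^1 = 12·4 = 48.
  V_q(n, t) = 1 + 48 = 49.
Step 2: q^n = 5^12 = 244140625.
Step 3: Hamming bound ⌊q^n / V_q(n,t)⌋ = ⌊244140625/49⌋ = 4982461.
Step 4: Compare |C| = 8884919 to 4982461: violated.
The claimed |C| lies above the Hamming bound, so no 5-ary code of length 12 with d ≥ 3 can have 8884919 codewords.


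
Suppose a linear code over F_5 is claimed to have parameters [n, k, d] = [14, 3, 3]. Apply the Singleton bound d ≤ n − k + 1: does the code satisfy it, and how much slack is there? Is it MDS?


Singleton RHS = n − k + 1 = 12, slack = 9, bound satisfied, not MDS.

Singleton bound: d ≤ n − k + 1.
Here n = 14, k = 3, so n − k + 1 = 12.
Given d = 3, check d ≤ 12: YES.
Slack = (n − k + 1) − d = 9.
The code is NOT MDS (slack = 9 > 0).
Description: the claimed parameters are [14, 3, 3]_5; such a code would be non-MDS.


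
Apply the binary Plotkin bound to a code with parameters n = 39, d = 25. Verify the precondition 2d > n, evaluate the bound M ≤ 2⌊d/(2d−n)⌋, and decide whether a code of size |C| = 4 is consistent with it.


Plotkin bound M ≤ 4; given |C| = 4 ≤ bound (satisfied).

Check applicability: 2d = 50, n = 39.
2d − n = 11 > 0, so Plotkin applies.
Compute d/(2d−n) = 25/11 ≈ 2.2727.
⌊d/(2d−n)⌋ = 2.
Plotkin bound: M ≤ 2·2 = 4.
Given |C| = 4, check: satisfied.
This |C| is at the Plotkin bound.


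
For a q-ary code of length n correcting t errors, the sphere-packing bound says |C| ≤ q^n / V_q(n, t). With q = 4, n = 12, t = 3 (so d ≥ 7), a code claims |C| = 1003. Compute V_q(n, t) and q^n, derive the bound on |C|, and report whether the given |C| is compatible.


V_q(n, t) = 6571, q^n = 16777216, Hamming bound = 2553, |C| = 1003 ≤ bound (satisfied).

Step 1: Compute V_q(n, t) = Σ_{j=0}^3 C(n, j) (q−1)^j.
  j = 0: C(12,0)·(3)^0 = 1·1 = 1.
  j = 1: C(12,1)·(3)^1 = 12·3 = 36.
  j = 2: C(12,2)·(3)^2 = 66·9 = 594.
  j = 3: C(12,3)·(3)^3 = 220·27 = 5940.
  V_q(n, t) = 1 + 36 + 594 + 5940 = 6571.
Step 2: q^n = 4^12 = 16777216.
Step 3: Hamming bound ⌊q^n / V_q(n,t)⌋ = ⌊16777216/6571⌋ = 2553.
Step 4: Compare |C| = 1003 to 2553: satisfied.
The claimed |C| lies below the Hamming bound.


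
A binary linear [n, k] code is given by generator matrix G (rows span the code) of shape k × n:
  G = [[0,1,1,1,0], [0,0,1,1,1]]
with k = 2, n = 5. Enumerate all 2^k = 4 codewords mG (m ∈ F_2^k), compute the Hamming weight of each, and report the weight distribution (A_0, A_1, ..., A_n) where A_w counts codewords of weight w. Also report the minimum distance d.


Weight distribution: A_0 = 1, A_2 = 1, A_3 = 2. Minimum distance d = 2.

Enumerate all 2^2 = 4 messages m ∈ F_2^2.
For each, compute codeword c = mG in F_2^5, then tally its weight.
  m = 00 → c = 00000, weight = 0.
  m = 10 → c = 01110, weight = 3.
  m = 01 → c = 00111, weight = 3.
  m = 11 → c = 01001, weight = 2.
Tally weights:
  weight 0: 1 codewords.
  weight 2: 1 codewords.
  weight 3: 2 codewords.
Minimum distance d = smallest w > 0 with A_w > 0 = 2.
Sanity: Σ A_w = 4 = 2^2 = 4 ✓.


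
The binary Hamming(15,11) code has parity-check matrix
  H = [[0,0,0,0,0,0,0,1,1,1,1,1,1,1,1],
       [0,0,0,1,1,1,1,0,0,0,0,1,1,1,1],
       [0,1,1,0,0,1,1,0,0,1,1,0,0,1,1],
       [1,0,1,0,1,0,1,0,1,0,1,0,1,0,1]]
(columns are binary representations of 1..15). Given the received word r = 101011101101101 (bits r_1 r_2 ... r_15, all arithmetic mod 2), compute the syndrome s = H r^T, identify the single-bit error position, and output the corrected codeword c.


s = (1, 0, 1, 1)^T, error position = 11, corrected codeword c = 101011101111101

Compute s = H r^T mod 2 one row at a time:
  s_1 = 0 + 1 + 1 + 0 + 1 + 1 + 0 + 1 = 5 ≡ 1 (mod 2).
  s_2 = 0 + 1 + 1 + 1 + 1 + 1 + 0 + 1 = 6 ≡ 0 (mod 2).
  s_3 = 0 + 1 + 1 + 1 + 1 + 0 + 0 + 1 = 5 ≡ 1 (mod 2).
  s_4 = 1 + 1 + 1 + 1 + 1 + 0 + 1 + 1 = 7 ≡ 1 (mod 2).
s = (1, 0, 1, 1)^T — this equals column 11 of H (binary 1011), so error is at position 11.
Correct: flip bit 11 of r = 101011101101101 to get c = 101011101111101.


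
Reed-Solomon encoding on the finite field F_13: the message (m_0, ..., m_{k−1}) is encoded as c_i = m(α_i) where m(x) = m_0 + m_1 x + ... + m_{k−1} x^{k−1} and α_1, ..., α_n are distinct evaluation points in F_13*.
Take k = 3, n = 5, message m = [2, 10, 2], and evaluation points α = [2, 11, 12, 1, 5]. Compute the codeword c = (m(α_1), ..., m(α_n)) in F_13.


c = [4, 3, 7, 1, 11]

Message polynomial: m(x) = 2 + 10·x + 2·x^2 (mod 13).
For each evaluation point α_i, compute m(α_i) mod 13:
  α_1 = 2: Horner steps 2 → 1 → 4, so m(2) = 4.
  α_2 = 11: Horner steps 2 → 6 → 3, so m(11) = 3.
  α_3 = 12: Horner steps 2 → 8 → 7, so m(12) = 7.
  α_4 = 1: Horner steps 2 → 12 → 1, so m(1) = 1.
  α_5 = 5: Horner steps 2 → 7 → 11, so m(5) = 11.
Codeword c = [4, 3, 7, 1, 11] ∈ F_13^5.


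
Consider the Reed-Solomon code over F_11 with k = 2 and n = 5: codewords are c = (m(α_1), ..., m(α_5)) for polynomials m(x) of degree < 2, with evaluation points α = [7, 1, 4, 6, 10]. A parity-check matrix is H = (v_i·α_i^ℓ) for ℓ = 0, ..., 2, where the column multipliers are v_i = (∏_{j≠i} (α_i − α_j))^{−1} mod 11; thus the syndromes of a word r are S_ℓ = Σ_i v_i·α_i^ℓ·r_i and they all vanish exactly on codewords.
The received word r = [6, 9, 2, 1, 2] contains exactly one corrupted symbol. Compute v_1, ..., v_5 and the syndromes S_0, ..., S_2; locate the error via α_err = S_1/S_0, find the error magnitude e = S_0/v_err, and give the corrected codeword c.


S = (8, 3, 8), error at position 5, error magnitude e = 3, c = [6, 9, 2, 1, 10].

Step 1: column multipliers v_i = (∏_{j≠i}(α_i − α_j))^{−1} mod 11.
  i = 1 (α = 7): (7−1)(7−4)(7−6)(7−10) = 6·3·1·(−3) = −54 ≡ 1, so v_1 = 1^{−1} = 1 (mod 11).
  i = 2 (α = 1): (1−7)(1−4)(1−6)(1−10) = (−6)·(−3)·(−5)·(−9) = 810 ≡ 7, so v_2 = 7^{−1} = 8 (mod 11).
  i = 3 (α = 4): (4−7)(4−1)(4−6)(4−10) = (−3)·3·(−2)·(−6) = −108 ≡ 2, so v_3 = 2^{−1} = 6 (mod 11).
  i = 4 (α = 6): (6−7)(6−1)(6−4)(6−10) = (−1)·5·2·(−4) = 40 ≡ 7, so v_4 = 7^{−1} = 8 (mod 11).
  i = 5 (α = 10): (10−7)(10−1)(10−4)(10−6) = 3·9·6·4 = 648 ≡ 10, so v_5 = 10^{−1} = 10 (mod 11).
  v = [1, 8, 6, 8, 10].
Step 2: syndromes of r = [6, 9, 2, 1, 2] (all sums mod 11).
  S_0 = Σ v_i r_i = 1·6 + 8·9 + 6·2 + 8·1 + 10·2 = 118 ≡ 8.
  S_1 = Σ v_i α_i r_i = 1·7·6 + 8·1·9 + 6·4·2 + 8·6·1 + 10·10·2 = 410 ≡ 3.
  α_i^2 mod 11 = [5, 1, 5, 3, 1].
  S_2 = Σ v_i α_i^2 r_i = 1·5·6 + 8·1·9 + 6·5·2 + 8·3·1 + 10·1·2 = 206 ≡ 8.
  S = (8, 3, 8) ≠ 0, so r is not a codeword (an error is present).
Step 3: locate the error. For a single error e at position i, S_ℓ = v_i·e·α_i^ℓ, so α_err = S_1/S_0.
  S_0^{−1} = 8^{−1} = 7 (mod 11), so α_err = 3·7 = 21 ≡ 10 = α_5. Error position i = 5.
  Consistency check: S_2/S_1 = 8·4 = 32 ≡ 10 = α_err ✓ (single-error assumption holds).
Step 4: error magnitude e = S_0/v_5 = S_0·∏_{j≠5}(α_5 − α_j) = 8·10 = 80 ≡ 3 (mod 11).
Step 5: correct position 5: c_5 = r_5 − e = 2 − 3 ≡ 10 (mod 11). Hence c = [6, 9, 2, 1, 10].
  Check: interpolating c through the α_i gives m(x) = 4 + 5·x (degree < 2) with m(α_i) = c_i for every i, so c is indeed a codeword.


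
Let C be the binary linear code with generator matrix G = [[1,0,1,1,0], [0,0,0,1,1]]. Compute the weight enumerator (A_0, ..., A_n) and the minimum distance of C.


Weight distribution: A_0 = 1, A_2 = 1, A_3 = 2. Minimum distance d = 2.

Enumerate all 2^2 = 4 messages m ∈ F_2^2.
For each, compute codeword c = mG in F_2^5, then tally its weight.
  m = 00 → c = 00000, weight = 0.
  m = 10 → c = 10110, weight = 3.
  m = 01 → c = 00011, weight = 2.
  m = 11 → c = 10101, weight = 3.
Tally weights:
  weight 0: 1 codewords.
  weight 2: 1 codewords.
  weight 3: 2 codewords.
Minimum distance d = smallest w > 0 with A_w > 0 = 2.
Sanity: Σ A_w = 4 = 2^2 = 4 ✓.


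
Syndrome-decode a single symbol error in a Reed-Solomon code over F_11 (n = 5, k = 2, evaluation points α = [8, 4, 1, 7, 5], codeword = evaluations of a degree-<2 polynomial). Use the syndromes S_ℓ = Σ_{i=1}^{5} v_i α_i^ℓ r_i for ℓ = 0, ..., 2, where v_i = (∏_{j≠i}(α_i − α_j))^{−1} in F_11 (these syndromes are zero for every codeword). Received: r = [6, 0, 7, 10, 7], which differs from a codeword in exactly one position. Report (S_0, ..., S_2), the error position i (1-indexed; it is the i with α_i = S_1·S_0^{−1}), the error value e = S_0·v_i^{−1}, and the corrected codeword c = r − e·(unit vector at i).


S = (8, 8, 8), error at position 3, error magnitude e = 6, c = [6, 0, 1, 10, 7].

Step 1: column multipliers v_i = (∏_{j≠i}(α_i − α_j))^{−1} mod 11.
  i = 1 (α = 8): (8−4)(8−1)(8−7)(8−5) = 4·7·1·3 = 84 ≡ 7, so v_1 = 7^{−1} = 8 (mod 11).
  i = 2 (α = 4): (4−8)(4−1)(4−7)(4−5) = (−4)·3·(−3)·(−1) = −36 ≡ 8, so v_2 = 8^{−1} = 7 (mod 11).
  i = 3 (α = 1): (1−8)(1−4)(1−7)(1−5) = (−7)·(−3)·(−6)·(−4) = 504 ≡ 9, so v_3 = 9^{−1} = 5 (mod 11).
  i = 4 (α = 7): (7−8)(7−4)(7−1)(7−5) = (−1)·3·6·2 = −36 ≡ 8, so v_4 = 8^{−1} = 7 (mod 11).
  i = 5 (α = 5): (5−8)(5−4)(5−1)(5−7) = (−3)·1·4·(−2) = 24 ≡ 2, so v_5 = 2^{−1} = 6 (mod 11).
  v = [8, 7, 5, 7, 6].
Step 2: syndromes of r = [6, 0, 7, 10, 7] (all sums mod 11).
  S_0 = Σ v_i r_i = 8·6 + 7·0 + 5·7 + 7·10 + 6·7 = 195 ≡ 8.
  S_1 = Σ v_i α_i r_i = 8·8·6 + 7·4·0 + 5·1·7 + 7·7·10 + 6·5·7 = 1119 ≡ 8.
  α_i^2 mod 11 = [9, 5, 1, 5, 3].
  S_2 = Σ v_i α_i^2 r_i = 8·9·6 + 7·5·0 + 5·1·7 + 7·5·10 + 6·3·7 = 943 ≡ 8.
  S = (8, 8, 8) ≠ 0, so r is not a codeword (an error is present).
Step 3: locate the error. For a single error e at position i, S_ℓ = v_i·e·α_i^ℓ, so α_err = S_1/S_0.
  S_0^{−1} = 8^{−1} = 7 (mod 11), so α_err = 8·7 = 56 ≡ 1 = α_3. Error position i = 3.
  Consistency check: S_2/S_1 = 8·7 = 56 ≡ 1 = α_err ✓ (single-error assumption holds).
Step 4: error magnitude e = S_0/v_3 = S_0·∏_{j≠3}(α_3 − α_j) = 8·9 = 72 ≡ 6 (mod 11).
Step 5: correct position 3: c_3 = r_3 − e = 7 − 6 ≡ 1 (mod 11). Hence c = [6, 0, 1, 10, 7].
  Check: interpolating c through the α_i gives m(x) = 5 + 7·x (degree < 2) with m(α_i) = c_i for every i, so c is indeed a codeword.


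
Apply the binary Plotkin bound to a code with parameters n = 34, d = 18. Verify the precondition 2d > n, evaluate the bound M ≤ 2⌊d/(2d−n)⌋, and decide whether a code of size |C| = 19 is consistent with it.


Plotkin bound M ≤ 18; given |C| = 19 > bound (violated).

Check applicability: 2d = 36, n = 34.
2d − n = 2 > 0, so Plotkin applies.
Compute d/(2d−n) = 18/2 ≈ 9.0000.
⌊d/(2d−n)⌋ = 9.
Plotkin bound: M ≤ 2·9 = 18.
Given |C| = 19, check: VIOLATED.
This |C| is above the Plotkin bound, so no binary code with n = 34, d = 18 and 19 codewords exists.


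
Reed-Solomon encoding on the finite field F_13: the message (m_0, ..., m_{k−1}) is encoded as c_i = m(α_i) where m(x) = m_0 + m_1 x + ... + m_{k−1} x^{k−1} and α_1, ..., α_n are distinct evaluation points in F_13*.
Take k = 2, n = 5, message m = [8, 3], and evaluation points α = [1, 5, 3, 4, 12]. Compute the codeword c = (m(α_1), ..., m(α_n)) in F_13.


c = [11, 10, 4, 7, 5]

Message polynomial: m(x) = 8 + 3·x (mod 13).
For each evaluation point α_i, compute m(α_i) mod 13:
  α_1 = 1: Horner steps 3 → 11, so m(1) = 11.
  α_2 = 5: Horner steps 3 → 10, so m(5) = 10.
  α_3 = 3: Horner steps 3 → 4, so m(3) = 4.
  α_4 = 4: Horner steps 3 → 7, so m(4) = 7.
  α_5 = 12: Horner steps 3 → 5, so m(12) = 5.
Codeword c = [11, 10, 4, 7, 5] ∈ F_13^5.


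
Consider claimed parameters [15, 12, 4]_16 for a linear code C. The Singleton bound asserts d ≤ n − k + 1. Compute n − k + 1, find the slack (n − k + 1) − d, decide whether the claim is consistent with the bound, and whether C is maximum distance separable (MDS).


Singleton RHS = n − k + 1 = 4, slack = 0, bound satisfied, MDS.

Singleton bound: d ≤ n − k + 1.
Here n = 15, k = 12, so n − k + 1 = 4.
Given d = 4, check d ≤ 4: YES.
Slack = (n − k + 1) − d = 0.
The code is MDS (slack = 0).
Description: the claimed parameters are [15, 12, 4]_16; such a code would be MDS (meets Singleton bound).


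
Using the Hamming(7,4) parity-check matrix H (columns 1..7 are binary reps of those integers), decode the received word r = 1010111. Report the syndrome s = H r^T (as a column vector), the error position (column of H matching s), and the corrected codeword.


s = (1, 1, 0)^T, error position = 6, corrected codeword c = 1010101

Compute s = H r^T mod 2 one row at a time:
  s_1 = 0 + 1 + 1 + 1 = 3 ≡ 1 (mod 2).
  s_2 = 0 + 1 + 1 + 1 = 3 ≡ 1 (mod 2).
  s_3 = 1 + 1 + 1 + 1 = 4 ≡ 0 (mod 2).
s = (1, 1, 0)^T — this equals column 6 of H (binary 110), so error is at position 6.
Correct: flip bit 6 of r = 1010111 to get c = 1010101.


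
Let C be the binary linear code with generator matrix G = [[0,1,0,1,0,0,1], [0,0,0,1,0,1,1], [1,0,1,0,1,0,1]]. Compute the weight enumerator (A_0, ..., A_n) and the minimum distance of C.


Weight distribution: A_0 = 1, A_2 = 1, A_3 = 2, A_4 = 1, A_5 = 2, A_6 = 1. Minimum distance d = 2.

Enumerate all 2^3 = 8 messages m ∈ F_2^3.
For each, compute codeword c = mG in F_2^7, then tally its weight.
  m = 000 → c = 0000000, weight = 0.
  m = 100 → c = 0101001, weight = 3.
  m = 010 → c = 0001011, weight = 3.
  m = 110 → c = 0100010, weight = 2.
  m = 001 → c = 1010101, weight = 4.
  m = 101 → c = 1111100, weight = 5.
  m = 011 → c = 1011110, weight = 5.
  m = 111 → c = 1110111, weight = 6.
Tally weights:
  weight 0: 1 codewords.
  weight 2: 1 codewords.
  weight 3: 2 codewords.
  weight 4: 1 codewords.
  weight 5: 2 codewords.
  weight 6: 1 codewords.
Minimum distance d = smallest w > 0 with A_w > 0 = 2.
Sanity: Σ A_w = 8 = 2^3 = 8 ✓.


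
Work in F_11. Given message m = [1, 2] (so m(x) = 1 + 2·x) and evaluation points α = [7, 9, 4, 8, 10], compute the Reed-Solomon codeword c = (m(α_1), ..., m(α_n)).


c = [4, 8, 9, 6, 10]

Message polynomial: m(x) = 1 + 2·x (mod 11).
For each evaluation point α_i, compute m(α_i) mod 11:
  α_1 = 7: Horner steps 2 → 4, so m(7) = 4.
  α_2 = 9: Horner steps 2 → 8, so m(9) = 8.
  α_3 = 4: Horner steps 2 → 9, so m(4) = 9.
  α_4 = 8: Horner steps 2 → 6, so m(8) = 6.
  α_5 = 10: Horner steps 2 → 10, so m(10) = 10.
Codeword c = [4, 8, 9, 6, 10] ∈ F_11^5.


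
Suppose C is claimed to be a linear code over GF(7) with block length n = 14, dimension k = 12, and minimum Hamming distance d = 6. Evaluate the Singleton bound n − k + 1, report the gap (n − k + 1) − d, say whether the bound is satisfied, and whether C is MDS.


Singleton RHS = n − k + 1 = 3, slack = -3, bound violated (no such code; not MDS).

Singleton bound: d ≤ n − k + 1.
Here n = 14, k = 12, so n − k + 1 = 3.
Given d = 6, check d ≤ 3: NO.
Slack = (n − k + 1) − d = -3.
The slack is negative: d = 6 exceeds n − k + 1 = 3 by 3, so the Singleton bound is violated and no linear [14, 12, 6]_7 code can exist. In particular it is not MDS (MDS requires d = n − k + 1 exactly).
Description: the claimed parameters are [14, 12, 6]_7; such a code would be impossible (violates the Singleton bound).


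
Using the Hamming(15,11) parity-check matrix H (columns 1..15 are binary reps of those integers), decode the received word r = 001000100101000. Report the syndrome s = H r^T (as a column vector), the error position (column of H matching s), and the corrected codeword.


s = (0, 0, 1, 0)^T, error position = 2, corrected codeword c = 011000100101000

Compute s = H r^T mod 2 one row at a time:
  s_1 = 0 + 0 + 1 + 0 + 1 + 0 + 0 + 0 = 2 ≡ 0 (mod 2).
  s_2 = 0 + 0 + 0 + 1 + 1 + 0 + 0 + 0 = 2 ≡ 0 (mod 2).
  s_3 = 0 + 1 + 0 + 1 + 1 + 0 + 0 + 0 = 3 ≡ 1 (mod 2).
  s_4 = 0 + 1 + 0 + 1 + 0 + 0 + 0 + 0 = 2 ≡ 0 (mod 2).
s = (0, 0, 1, 0)^T — this equals column 2 of H (binary 0010), so error is at position 2.
Correct: flip bit 2 of r = 001000100101000 to get c = 011000100101000.


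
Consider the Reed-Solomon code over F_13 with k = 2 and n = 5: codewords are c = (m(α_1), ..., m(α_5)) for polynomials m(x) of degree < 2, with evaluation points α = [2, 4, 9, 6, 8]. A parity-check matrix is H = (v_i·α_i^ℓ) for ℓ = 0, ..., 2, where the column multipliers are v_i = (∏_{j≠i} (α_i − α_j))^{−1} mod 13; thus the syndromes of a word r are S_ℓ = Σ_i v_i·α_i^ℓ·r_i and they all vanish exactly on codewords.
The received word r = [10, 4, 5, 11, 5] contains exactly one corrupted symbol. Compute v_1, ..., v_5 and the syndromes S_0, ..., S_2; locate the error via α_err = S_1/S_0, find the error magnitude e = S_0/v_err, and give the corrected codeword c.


S = (3, 1, 9), error at position 3, error magnitude e = 3, c = [10, 4, 2, 11, 5].

Step 1: column multipliers v_i = (∏_{j≠i}(α_i − α_j))^{−1} mod 13.
  i = 1 (α = 2): (2−4)(2−9)(2−6)(2−8) = (−2)·(−7)·(−4)·(−6) = 336 ≡ 11, so v_1 = 11^{−1} = 6 (mod 13).
  i = 2 (α = 4): (4−2)(4−9)(4−6)(4−8) = 2·(−5)·(−2)·(−4) = −80 ≡ 11, so v_2 = 11^{−1} = 6 (mod 13).
  i = 3 (α = 9): (9−2)(9−4)(9−6)(9−8) = 7·5·3·1 = 105 ≡ 1, so v_3 = 1^{−1} = 1 (mod 13).
  i = 4 (α = 6): (6−2)(6−4)(6−9)(6−8) = 4·2·(−3)·(−2) = 48 ≡ 9, so v_4 = 9^{−1} = 3 (mod 13).
  i = 5 (α = 8): (8−2)(8−4)(8−9)(8−6) = 6·4·(−1)·2 = −48 ≡ 4, so v_5 = 4^{−1} = 10 (mod 13).
  v = [6, 6, 1, 3, 10].
Step 2: syndromes of r = [10, 4, 5, 11, 5] (all sums mod 13).
  S_0 = Σ v_i r_i = 6·10 + 6·4 + 1·5 + 3·11 + 10·5 = 172 ≡ 3.
  S_1 = Σ v_i α_i r_i = 6·2·10 + 6·4·4 + 1·9·5 + 3·6·11 + 10·8·5 = 859 ≡ 1.
  α_i^2 mod 13 = [4, 3, 3, 10, 12].
  S_2 = Σ v_i α_i^2 r_i = 6·4·10 + 6·3·4 + 1·3·5 + 3·10·11 + 10·12·5 = 1257 ≡ 9.
  S = (3, 1, 9) ≠ 0, so r is not a codeword (an error is present).
Step 3: locate the error. For a single error e at position i, S_ℓ = v_i·e·α_i^ℓ, so α_err = S_1/S_0.
  S_0^{−1} = 3^{−1} = 9 (mod 13), so α_err = 1·9 = 9 ≡ 9 = α_3. Error position i = 3.
  Consistency check: S_2/S_1 = 9·1 = 9 ≡ 9 = α_err ✓ (single-error assumption holds).
Step 4: error magnitude e = S_0/v_3 = S_0·∏_{j≠3}(α_3 − α_j) = 3·1 = 3 ≡ 3 (mod 13).
Step 5: correct position 3: c_3 = r_3 − e = 5 − 3 ≡ 2 (mod 13). Hence c = [10, 4, 2, 11, 5].
  Check: interpolating c through the α_i gives m(x) = 3 + 10·x (degree < 2) with m(α_i) = c_i for every i, so c is indeed a codeword.


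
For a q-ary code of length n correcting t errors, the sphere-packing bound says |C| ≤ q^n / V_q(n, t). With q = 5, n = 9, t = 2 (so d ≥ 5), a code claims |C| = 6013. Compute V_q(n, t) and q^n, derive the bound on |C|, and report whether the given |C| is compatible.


V_q(n, t) = 613, q^n = 1953125, Hamming bound = 3186, |C| = 6013 > bound (violated).

Step 1: Compute V_q(n, t) = Σ_{j=0}^2 C(n, j) (q−1)^j.
  j = 0: C(9,0)·(4)^0 = 1·1 = 1.
  j = 1: C(9,1)·(4)^1 = 9·4 = 36.
  j = 2: C(9,2)·(4)^2 = 36·16 = 576.
  V_q(n, t) = 1 + 36 + 576 = 613.
Step 2: q^n = 5^9 = 1953125.
Step 3: Hamming bound ⌊q^n / V_q(n,t)⌋ = ⌊1953125/613⌋ = 3186.
Step 4: Compare |C| = 6013 to 3186: violated.
The claimed |C| lies above the Hamming bound, so no 5-ary code of length 9 with d ≥ 5 can have 6013 codewords.
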